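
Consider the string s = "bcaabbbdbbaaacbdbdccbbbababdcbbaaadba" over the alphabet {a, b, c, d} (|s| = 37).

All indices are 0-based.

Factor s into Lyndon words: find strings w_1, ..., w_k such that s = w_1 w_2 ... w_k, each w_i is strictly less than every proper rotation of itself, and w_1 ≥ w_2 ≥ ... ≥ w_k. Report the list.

["bc", "aabbbdbb", "aaacbdbdccbbbababdcbbaaadb", "a"]

emit factor 1: 'bc' (i=0, period=2)
emit factor 2: 'aabbbdbb' (i=2, period=8)
emit factor 3: 'aaacbdbdccbbbababdcbbaaadb' (i=10, period=26)
emit factor 4: 'a' (i=36, period=1)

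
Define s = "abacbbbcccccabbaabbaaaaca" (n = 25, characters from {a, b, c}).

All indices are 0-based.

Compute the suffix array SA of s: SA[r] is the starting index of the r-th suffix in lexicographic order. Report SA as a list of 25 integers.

sorted suffixes:
  #0 SA[0]=24  'a'
  #1 SA[1]=19  'aaaaca'
  #2 SA[2]=20  'aaaca'
  #3 SA[3]=15  'aabbaaaaca'
  #4 SA[4]=21  'aaca'
  #5 SA[5]=0  'abacbbbcccccabbaabbaaaaca'
  #6 SA[6]=16  'abbaaaaca'
  #7 SA[7]=12  'abbaabbaaaaca'
  #8 SA[8]=22  'aca'
  #9 SA[9]=2  'acbbbcccccabbaabbaaaaca'
  #10 SA[10]=18  'baaaaca'
  #11 SA[11]=14  'baabbaaaaca'
  #12 SA[12]=1  'bacbbbcccccabbaabbaaaaca'
  #13 SA[13]=17  'bbaaaaca'
  #14 SA[14]=13  'bbaabbaaaaca'
  #15 SA[15]=4  'bbbcccccabbaabbaaaaca'
  #16 SA[16]=5  'bbcccccabbaabbaaaaca'
  #17 SA[17]=6  'bcccccabbaabbaaaaca'
  #18 SA[18]=23  'ca'
  #19 SA[19]=11  'cabbaabbaaaaca'
  #20 SA[20]=3  'cbbbcccccabbaabbaaaaca'
  #21 SA[21]=10  'ccabbaabbaaaaca'
  #22 SA[22]=9  'cccabbaabbaaaaca'
  #23 SA[23]=8  'ccccabbaabbaaaaca'
  #24 SA[24]=7  'cccccabbaabbaaaaca'

[24, 19, 20, 15, 21, 0, 16, 12, 22, 2, 18, 14, 1, 17, 13, 4, 5, 6, 23, 11, 3, 10, 9, 8, 7]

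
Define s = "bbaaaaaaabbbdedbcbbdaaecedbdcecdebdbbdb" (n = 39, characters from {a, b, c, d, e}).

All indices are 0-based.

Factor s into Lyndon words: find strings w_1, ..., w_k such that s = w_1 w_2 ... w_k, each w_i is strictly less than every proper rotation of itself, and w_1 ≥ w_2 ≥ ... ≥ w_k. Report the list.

emit factor 1: 'b' (i=0, period=1)
emit factor 2: 'b' (i=1, period=1)
emit factor 3: 'aaaaaaabbbdedbcbbdaaecedbdcecdebdbbdb' (i=2, period=37)

["b", "b", "aaaaaaabbbdedbcbbdaaecedbdcecdebdbbdb"]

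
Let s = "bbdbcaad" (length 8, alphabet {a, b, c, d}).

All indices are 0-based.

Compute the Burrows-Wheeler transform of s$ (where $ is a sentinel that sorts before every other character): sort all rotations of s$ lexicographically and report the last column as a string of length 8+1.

rank  rotation   last
    0  $bbdbcaad  d
    1  aad$bbdbc  c
    2  ad$bbdbca  a
    3  bbdbcaad$  $
    4  bcaad$bbd  d
    5  bdbcaad$b  b
    6  caad$bbdb  b
    7  d$bbdbcaa  a
    8  dbcaad$bb  b

dca$dbbab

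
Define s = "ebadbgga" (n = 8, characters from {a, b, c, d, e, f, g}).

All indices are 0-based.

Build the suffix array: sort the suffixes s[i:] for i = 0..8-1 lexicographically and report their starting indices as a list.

rank→(start, suffix):
  0 → (7, 'a')
  1 → (2, 'adbgga')
  2 → (1, 'badbgga')
  3 → (4, 'bgga')
  4 → (3, 'dbgga')
  5 → (0, 'ebadbgga')
  6 → (6, 'ga')
  7 → (5, 'gga')

[7, 2, 1, 4, 3, 0, 6, 5]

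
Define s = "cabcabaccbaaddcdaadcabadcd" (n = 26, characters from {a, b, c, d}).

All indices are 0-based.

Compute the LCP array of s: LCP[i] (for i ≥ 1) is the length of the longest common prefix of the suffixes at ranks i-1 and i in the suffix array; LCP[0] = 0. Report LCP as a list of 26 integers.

rank→(start, suffix):
  0 → (16, 'aadcabadcd')
  1 → (10, 'aaddcdaadcabadcd')
  2 → (4, 'abaccbaaddcdaadcabadcd')
  3 → (20, 'abadcd')
  4 → (1, 'abcabaccbaaddcdaadcabadcd')
  5 → (6, 'accbaaddcdaadcabadcd')
  6 → (17, 'adcabadcd')
  7 → (22, 'adcd')
  8 → (11, 'addcdaadcabadcd')
  9 → (9, 'baaddcdaadcabadcd')
  10 → (5, 'baccbaaddcdaadcabadcd')
  11 → (21, 'badcd')
  12 → (2, 'bcabaccbaaddcdaadcabadcd')
  13 → (3, 'cabaccbaaddcdaadcabadcd')
  14 → (19, 'cabadcd')
  15 → (0, 'cabcabaccbaaddcdaadcabadcd')
  16 → (8, 'cbaaddcdaadcabadcd')
  17 → (7, 'ccbaaddcdaadcabadcd')
  18 → (24, 'cd')
  19 → (14, 'cdaadcabadcd')
  20 → (25, 'd')
  21 → (15, 'daadcabadcd')
  22 → (18, 'dcabadcd')
  23 → (23, 'dcd')
  24 → (13, 'dcdaadcabadcd')
  25 → (12, 'ddcdaadcabadcd')

SA = [16, 10, 4, 20, 1, 6, 17, 22, 11, 9, 5, 21, 2, 3, 19, 0, 8, 7, 24, 14, 25, 15, 18, 23, 13, 12]
rank  pair      lcp
   1  s[16:],s[10:]  3  'aad'
   2  s[10:],s[4:]  1  'a'
   3  s[4:],s[20:]  3  'aba'
   4  s[20:],s[1:]  2  'ab'
   5  s[1:],s[6:]  1  'a'
   6  s[6:],s[17:]  1  'a'
   7  s[17:],s[22:]  3  'adc'
   8  s[22:],s[11:]  2  'ad'
   9  s[11:],s[9:]  0  ''
  10  s[9:],s[5:]  2  'ba'
  11  s[5:],s[21:]  2  'ba'
  12  s[21:],s[2:]  1  'b'
  13  s[2:],s[3:]  0  ''
  14  s[3:],s[19:]  4  'caba'
  15  s[19:],s[0:]  3  'cab'
  16  s[0:],s[8:]  1  'c'
  17  s[8:],s[7:]  1  'c'
  18  s[7:],s[24:]  1  'c'
  19  s[24:],s[14:]  2  'cd'
  20  s[14:],s[25:]  0  ''
  21  s[25:],s[15:]  1  'd'
  22  s[15:],s[18:]  1  'd'
  23  s[18:],s[23:]  2  'dc'
  24  s[23:],s[13:]  3  'dcd'
  25  s[13:],s[12:]  1  'd'

[0, 3, 1, 3, 2, 1, 1, 3, 2, 0, 2, 2, 1, 0, 4, 3, 1, 1, 1, 2, 0, 1, 1, 2, 3, 1]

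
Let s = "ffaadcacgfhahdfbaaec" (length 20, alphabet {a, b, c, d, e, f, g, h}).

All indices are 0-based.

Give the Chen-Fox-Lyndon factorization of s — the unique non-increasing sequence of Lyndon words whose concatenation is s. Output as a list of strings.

["f", "f", "aadcacgfhahdfbaaec"]

emit factor 1: 'f' (i=0, period=1)
emit factor 2: 'f' (i=1, period=1)
emit factor 3: 'aadcacgfhahdfbaaec' (i=2, period=18)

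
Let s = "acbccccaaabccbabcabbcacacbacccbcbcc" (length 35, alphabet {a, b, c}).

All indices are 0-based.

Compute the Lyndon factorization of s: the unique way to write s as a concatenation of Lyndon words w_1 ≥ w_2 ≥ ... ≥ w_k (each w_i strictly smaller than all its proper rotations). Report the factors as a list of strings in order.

emit factor 1: 'acbcccc' (i=0, period=7)
emit factor 2: 'aaabccbabcabbcacacbacccbcbcc' (i=7, period=28)

["acbcccc", "aaabccbabcabbcacacbacccbcbcc"]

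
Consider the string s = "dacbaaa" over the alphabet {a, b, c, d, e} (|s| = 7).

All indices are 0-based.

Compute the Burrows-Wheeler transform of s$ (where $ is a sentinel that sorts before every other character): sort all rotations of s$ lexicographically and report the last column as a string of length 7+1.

aaabdca$

rank  rotation  last
    0  $dacbaaa  a
    1  a$dacbaa  a
    2  aa$dacba  a
    3  aaa$dacb  b
    4  acbaaa$d  d
    5  baaa$dac  c
    6  cbaaa$da  a
    7  dacbaaa$  $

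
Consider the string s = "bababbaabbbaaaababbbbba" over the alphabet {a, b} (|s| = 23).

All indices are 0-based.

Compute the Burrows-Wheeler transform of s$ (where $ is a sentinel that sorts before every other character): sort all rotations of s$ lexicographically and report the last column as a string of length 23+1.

abbaabbababbbb$aabbababa

rank  rotation                  last
    0  $bababbaabbbaaaababbbbba  a
    1  a$bababbaabbbaaaababbbbb  b
    2  aaaababbbbba$bababbaabbb  b
    3  aaababbbbba$bababbaabbba  a
    4  aababbbbba$bababbaabbbaa  a
    5  aabbbaaaababbbbba$bababb  b
    6  ababbaabbbaaaababbbbba$b  b
    7  ababbbbba$bababbaabbbaaa  a
    8  abbaabbbaaaababbbbba$bab  b
    9  abbbaaaababbbbba$bababba  a
   10  abbbbba$bababbaabbbaaaab  b
   11  ba$bababbaabbbaaaababbbb  b
   12  baaaababbbbba$bababbaabb  b
   13  baabbbaaaababbbbba$babab  b
   14  bababbaabbbaaaababbbbba$  $
   15  babbaabbbaaaababbbbba$ba  a
   16  babbbbba$bababbaabbbaaaa  a
   17  bba$bababbaabbbaaaababbb  b
   18  bbaaaababbbbba$bababbaab  b
   19  bbaabbbaaaababbbbba$baba  a
   20  bbba$bababbaabbbaaaababb  b
   21  bbbaaaababbbbba$bababbaa  a
   22  bbbba$bababbaabbbaaaabab  b
   23  bbbbba$bababbaabbbaaaaba  a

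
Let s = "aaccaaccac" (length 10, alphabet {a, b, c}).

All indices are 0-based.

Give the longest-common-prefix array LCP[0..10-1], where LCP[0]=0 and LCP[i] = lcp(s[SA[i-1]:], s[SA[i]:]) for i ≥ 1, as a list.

[0, 5, 1, 2, 4, 0, 1, 2, 1, 3]

rank | idx | suffix
   0 |   0 | aaccaaccac
   1 |   4 | aaccac
   2 |   8 | ac
   3 |   1 | accaaccac
   4 |   5 | accac
   5 |   9 | c
   6 |   3 | caaccac
   7 |   7 | cac
   8 |   2 | ccaaccac
   9 |   6 | ccac

SA = [0, 4, 8, 1, 5, 9, 3, 7, 2, 6]
[i] adj suffixes → lcp
  [1] 0/4 → 5 ('aacca')
  [2] 4/8 → 1 ('a')
  [3] 8/1 → 2 ('ac')
  [4] 1/5 → 4 ('acca')
  [5] 5/9 → 0 ('')
  [6] 9/3 → 1 ('c')
  [7] 3/7 → 2 ('ca')
  [8] 7/2 → 1 ('c')
  [9] 2/6 → 3 ('cca')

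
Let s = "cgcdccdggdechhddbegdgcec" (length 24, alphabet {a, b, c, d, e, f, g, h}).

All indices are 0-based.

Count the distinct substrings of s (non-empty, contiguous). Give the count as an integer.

sorted suffixes:
  #0 SA[0]=16  'begdgcec'
  #1 SA[1]=23  'c'
  #2 SA[2]=4  'ccdggdechhddbegdgcec'
  #3 SA[3]=2  'cdccdggdechhddbegdgcec'
  #4 SA[4]=5  'cdggdechhddbegdgcec'
  #5 SA[5]=21  'cec'
  #6 SA[6]=0  'cgcdccdggdechhddbegdgcec'
  #7 SA[7]=11  'chhddbegdgcec'
  #8 SA[8]=15  'dbegdgcec'
  #9 SA[9]=3  'dccdggdechhddbegdgcec'
  #10 SA[10]=14  'ddbegdgcec'
  #11 SA[11]=9  'dechhddbegdgcec'
  #12 SA[12]=19  'dgcec'
  #13 SA[13]=6  'dggdechhddbegdgcec'
  #14 SA[14]=22  'ec'
  #15 SA[15]=10  'echhddbegdgcec'
  #16 SA[16]=17  'egdgcec'
  #17 SA[17]=1  'gcdccdggdechhddbegdgcec'
  #18 SA[18]=20  'gcec'
  #19 SA[19]=8  'gdechhddbegdgcec'
  #20 SA[20]=18  'gdgcec'
  #21 SA[21]=7  'ggdechhddbegdgcec'
  #22 SA[22]=13  'hddbegdgcec'
  #23 SA[23]=12  'hhddbegdgcec'

SA = [16, 23, 4, 2, 5, 21, 0, 11, 15, 3, 14, 9, 19, 6, 22, 10, 17, 1, 20, 8, 18, 7, 13, 12]
[i] adj suffixes → lcp
  [1] 16/23 → 0 ('')
  [2] 23/4 → 1 ('c')
  [3] 4/2 → 1 ('c')
  [4] 2/5 → 2 ('cd')
  [5] 5/21 → 1 ('c')
  [6] 21/0 → 1 ('c')
  [7] 0/11 → 1 ('c')
  [8] 11/15 → 0 ('')
  [9] 15/3 → 1 ('d')
  [10] 3/14 → 1 ('d')
  [11] 14/9 → 1 ('d')
  [12] 9/19 → 1 ('d')
  [13] 19/6 → 2 ('dg')
  [14] 6/22 → 0 ('')
  [15] 22/10 → 2 ('ec')
  [16] 10/17 → 1 ('e')
  [17] 17/1 → 0 ('')
  [18] 1/20 → 2 ('gc')
  [19] 20/8 → 1 ('g')
  [20] 8/18 → 2 ('gd')
  [21] 18/7 → 1 ('g')
  [22] 7/13 → 0 ('')
  [23] 13/12 → 1 ('h')

n(n+1)/2 = 24·25/2 = 300
Σ LCP = 0 + 0 + 1 + 1 + 2 + 1 + 1 + 1 + 0 + 1 + 1 + 1 + 1 + 2 + 0 + 2 + 1 + 0 + 2 + 1 + 2 + 1 + 0 + 1 = 23
distinct = 300 − 23 = 277

277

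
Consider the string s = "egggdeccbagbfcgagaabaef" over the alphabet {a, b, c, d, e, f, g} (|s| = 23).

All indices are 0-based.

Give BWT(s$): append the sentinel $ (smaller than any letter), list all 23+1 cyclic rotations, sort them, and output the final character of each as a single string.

rank  rotation                  last
    0  $egggdeccbagbfcgagaabaef  f
    1  aabaef$egggdeccbagbfcgag  g
    2  abaef$egggdeccbagbfcgaga  a
    3  aef$egggdeccbagbfcgagaab  b
    4  agaabaef$egggdeccbagbfcg  g
    5  agbfcgagaabaef$egggdeccb  b
    6  baef$egggdeccbagbfcgagaa  a
    7  bagbfcgagaabaef$egggdecc  c
    8  bfcgagaabaef$egggdeccbag  g
    9  cbagbfcgagaabaef$egggdec  c
   10  ccbagbfcgagaabaef$egggde  e
   11  cgagaabaef$egggdeccbagbf  f
   12  deccbagbfcgagaabaef$eggg  g
   13  eccbagbfcgagaabaef$egggd  d
   14  ef$egggdeccbagbfcgagaaba  a
   15  egggdeccbagbfcgagaabaef$  $
   16  f$egggdeccbagbfcgagaabae  e
   17  fcgagaabaef$egggdeccbagb  b
   18  gaabaef$egggdeccbagbfcga  a
   19  gagaabaef$egggdeccbagbfc  c
   20  gbfcgagaabaef$egggdeccba  a
   21  gdeccbagbfcgagaabaef$egg  g
   22  ggdeccbagbfcgagaabaef$eg  g
   23  gggdeccbagbfcgagaabaef$e  e

fgabgbacgcefgda$ebacagge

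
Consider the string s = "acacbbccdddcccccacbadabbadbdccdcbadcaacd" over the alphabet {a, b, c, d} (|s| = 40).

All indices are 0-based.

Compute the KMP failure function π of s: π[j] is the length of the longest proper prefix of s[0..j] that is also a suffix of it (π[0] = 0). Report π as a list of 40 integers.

[0, 0, 1, 2, 0, 0, 0, 0, 0, 0, 0, 0, 0, 0, 0, 0, 1, 2, 0, 1, 0, 1, 0, 0, 1, 0, 0, 0, 0, 0, 0, 0, 0, 1, 0, 0, 1, 1, 2, 0]

π[0] = 0
j=1 s[j]='c': π[1]=0 (border '')
j=2 s[j]='a': π[2]=1 (border 'a')
j=3 s[j]='c': π[3]=2 (border 'ac')
j=4 s[j]='b': k: 2→0; π[4]=0 (border '')
j=5 s[j]='b': π[5]=0 (border '')
j=6 s[j]='c': π[6]=0 (border '')
j=7 s[j]='c': π[7]=0 (border '')
j=8 s[j]='d': π[8]=0 (border '')
j=9 s[j]='d': π[9]=0 (border '')
j=10 s[j]='d': π[10]=0 (border '')
j=11 s[j]='c': π[11]=0 (border '')
j=12 s[j]='c': π[12]=0 (border '')
j=13 s[j]='c': π[13]=0 (border '')
j=14 s[j]='c': π[14]=0 (border '')
j=15 s[j]='c': π[15]=0 (border '')
j=16 s[j]='a': π[16]=1 (border 'a')
j=17 s[j]='c': π[17]=2 (border 'ac')
j=18 s[j]='b': k: 2→0; π[18]=0 (border '')
j=19 s[j]='a': π[19]=1 (border 'a')
j=20 s[j]='d': k: 1→0; π[20]=0 (border '')
j=21 s[j]='a': π[21]=1 (border 'a')
j=22 s[j]='b': k: 1→0; π[22]=0 (border '')
j=23 s[j]='b': π[23]=0 (border '')
j=24 s[j]='a': π[24]=1 (border 'a')
j=25 s[j]='d': k: 1→0; π[25]=0 (border '')
j=26 s[j]='b': π[26]=0 (border '')
j=27 s[j]='d': π[27]=0 (border '')
j=28 s[j]='c': π[28]=0 (border '')
j=29 s[j]='c': π[29]=0 (border '')
j=30 s[j]='d': π[30]=0 (border '')
j=31 s[j]='c': π[31]=0 (border '')
j=32 s[j]='b': π[32]=0 (border '')
j=33 s[j]='a': π[33]=1 (border 'a')
j=34 s[j]='d': k: 1→0; π[34]=0 (border '')
j=35 s[j]='c': π[35]=0 (border '')
j=36 s[j]='a': π[36]=1 (border 'a')
j=37 s[j]='a': k: 1→0; π[37]=1 (border 'a')
j=38 s[j]='c': π[38]=2 (border 'ac')
j=39 s[j]='d': k: 2→0; π[39]=0 (border '')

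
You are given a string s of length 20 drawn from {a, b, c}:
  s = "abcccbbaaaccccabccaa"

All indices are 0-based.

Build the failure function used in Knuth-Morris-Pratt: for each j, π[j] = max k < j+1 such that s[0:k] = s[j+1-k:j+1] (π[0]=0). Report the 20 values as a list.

π[0] = 0
j=1 s[j]='b': π[1]=0 (border '')
j=2 s[j]='c': π[2]=0 (border '')
j=3 s[j]='c': π[3]=0 (border '')
j=4 s[j]='c': π[4]=0 (border '')
j=5 s[j]='b': π[5]=0 (border '')
j=6 s[j]='b': π[6]=0 (border '')
j=7 s[j]='a': π[7]=1 (border 'a')
j=8 s[j]='a': k: 1→0; π[8]=1 (border 'a')
j=9 s[j]='a': k: 1→0; π[9]=1 (border 'a')
j=10 s[j]='c': k: 1→0; π[10]=0 (border '')
j=11 s[j]='c': π[11]=0 (border '')
j=12 s[j]='c': π[12]=0 (border '')
j=13 s[j]='c': π[13]=0 (border '')
j=14 s[j]='a': π[14]=1 (border 'a')
j=15 s[j]='b': π[15]=2 (border 'ab')
j=16 s[j]='c': π[16]=3 (border 'abc')
j=17 s[j]='c': π[17]=4 (border 'abcc')
j=18 s[j]='a': k: 4→0; π[18]=1 (border 'a')
j=19 s[j]='a': k: 1→0; π[19]=1 (border 'a')

[0, 0, 0, 0, 0, 0, 0, 1, 1, 1, 0, 0, 0, 0, 1, 2, 3, 4, 1, 1]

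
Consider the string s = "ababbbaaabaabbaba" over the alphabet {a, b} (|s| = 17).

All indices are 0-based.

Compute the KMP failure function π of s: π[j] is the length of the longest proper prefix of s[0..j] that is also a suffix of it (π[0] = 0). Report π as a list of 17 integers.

[0, 0, 1, 2, 0, 0, 1, 1, 1, 2, 3, 1, 2, 0, 1, 2, 3]

π[0] = 0
j=1 s[j]='b': π[1]=0 (border '')
j=2 s[j]='a': π[2]=1 (border 'a')
j=3 s[j]='b': π[3]=2 (border 'ab')
j=4 s[j]='b': k: 2→0; π[4]=0 (border '')
j=5 s[j]='b': π[5]=0 (border '')
j=6 s[j]='a': π[6]=1 (border 'a')
j=7 s[j]='a': k: 1→0; π[7]=1 (border 'a')
j=8 s[j]='a': k: 1→0; π[8]=1 (border 'a')
j=9 s[j]='b': π[9]=2 (border 'ab')
j=10 s[j]='a': π[10]=3 (border 'aba')
j=11 s[j]='a': k: 3→1→0; π[11]=1 (border 'a')
j=12 s[j]='b': π[12]=2 (border 'ab')
j=13 s[j]='b': k: 2→0; π[13]=0 (border '')
j=14 s[j]='a': π[14]=1 (border 'a')
j=15 s[j]='b': π[15]=2 (border 'ab')
j=16 s[j]='a': π[16]=3 (border 'aba')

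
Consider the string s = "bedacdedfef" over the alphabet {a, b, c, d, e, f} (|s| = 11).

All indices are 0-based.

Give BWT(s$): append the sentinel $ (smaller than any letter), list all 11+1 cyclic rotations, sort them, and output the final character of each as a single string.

fd$aecebdfed

rank  rotation      last
    0  $bedacdedfef  f
    1  acdedfef$bed  d
    2  bedacdedfef$  $
    3  cdedfef$beda  a
    4  dacdedfef$be  e
    5  dedfef$bedac  c
    6  dfef$bedacde  e
    7  edacdedfef$b  b
    8  edfef$bedacd  d
    9  ef$bedacdedf  f
   10  f$bedacdedfe  e
   11  fef$bedacded  d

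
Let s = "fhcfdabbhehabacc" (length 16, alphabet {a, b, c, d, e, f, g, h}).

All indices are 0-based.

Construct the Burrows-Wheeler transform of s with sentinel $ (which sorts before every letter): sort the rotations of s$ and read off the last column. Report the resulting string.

chdbaabcahfhc$efb

rank  rotation           last
    0  $fhcfdabbhehabacc  c
    1  abacc$fhcfdabbheh  h
    2  abbhehabacc$fhcfd  d
    3  acc$fhcfdabbhehab  b
    4  bacc$fhcfdabbheha  a
    5  bbhehabacc$fhcfda  a
    6  bhehabacc$fhcfdab  b
    7  c$fhcfdabbhehabac  c
    8  cc$fhcfdabbhehaba  a
    9  cfdabbhehabacc$fh  h
   10  dabbhehabacc$fhcf  f
   11  ehabacc$fhcfdabbh  h
   12  fdabbhehabacc$fhc  c
   13  fhcfdabbhehabacc$  $
   14  habacc$fhcfdabbhe  e
   15  hcfdabbhehabacc$f  f
   16  hehabacc$fhcfdabb  b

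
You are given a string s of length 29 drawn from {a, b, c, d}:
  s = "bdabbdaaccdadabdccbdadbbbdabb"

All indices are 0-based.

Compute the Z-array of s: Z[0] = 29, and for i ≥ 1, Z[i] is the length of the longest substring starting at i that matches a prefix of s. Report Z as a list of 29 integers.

[29, 0, 0, 1, 3, 0, 0, 0, 0, 0, 0, 0, 0, 0, 2, 0, 0, 0, 3, 0, 0, 0, 1, 1, 5, 0, 0, 1, 1]

Z[0]=29
i=1: fresh scan; Z[1]=0
i=2: fresh scan; Z[2]=0
i=3: fresh scan; Z[3]=1 scan→box=[3,4)
i=4: fresh scan; Z[4]=3 scan→box=[4,7)
i=5: min(r-i=2, Z[1]=0)=0; Z[5]=0
i=6: min(r-i=1, Z[2]=0)=0; Z[6]=0
i=7: fresh scan; Z[7]=0
i=8: fresh scan; Z[8]=0
i=9: fresh scan; Z[9]=0
i=10: fresh scan; Z[10]=0
i=11: fresh scan; Z[11]=0
i=12: fresh scan; Z[12]=0
i=13: fresh scan; Z[13]=0
i=14: fresh scan; Z[14]=2 scan→box=[14,16)
i=15: min(r-i=1, Z[1]=0)=0; Z[15]=0
i=16: fresh scan; Z[16]=0
i=17: fresh scan; Z[17]=0
i=18: fresh scan; Z[18]=3 scan→box=[18,21)
i=19: min(r-i=2, Z[1]=0)=0; Z[19]=0
i=20: min(r-i=1, Z[2]=0)=0; Z[20]=0
i=21: fresh scan; Z[21]=0
i=22: fresh scan; Z[22]=1 scan→box=[22,23)
i=23: fresh scan; Z[23]=1 scan→box=[23,24)
i=24: fresh scan; Z[24]=5 scan→box=[24,29)
i=25: min(r-i=4, Z[1]=0)=0; Z[25]=0
i=26: min(r-i=3, Z[2]=0)=0; Z[26]=0
i=27: min(r-i=2, Z[3]=1)=1; Z[27]=1
i=28: min(r-i=1, Z[4]=3)=1; Z[28]=1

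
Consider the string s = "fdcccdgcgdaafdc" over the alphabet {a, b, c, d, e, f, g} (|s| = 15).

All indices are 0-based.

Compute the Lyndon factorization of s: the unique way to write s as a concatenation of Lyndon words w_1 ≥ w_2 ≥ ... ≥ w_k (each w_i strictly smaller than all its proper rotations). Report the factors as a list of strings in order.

["f", "d", "cccdgcgd", "aafdc"]

emit factor 1: 'f' (i=0, period=1)
emit factor 2: 'd' (i=1, period=1)
emit factor 3: 'cccdgcgd' (i=2, period=8)
emit factor 4: 'aafdc' (i=10, period=5)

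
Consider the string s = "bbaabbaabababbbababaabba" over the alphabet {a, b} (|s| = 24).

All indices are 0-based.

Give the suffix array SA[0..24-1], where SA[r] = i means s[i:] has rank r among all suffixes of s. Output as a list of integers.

sorted suffixes:
  #0 SA[0]=23  'a'
  #1 SA[1]=6  'aabababbbababaabba'
  #2 SA[2]=19  'aabba'
  #3 SA[3]=2  'aabbaabababbbababaabba'
  #4 SA[4]=17  'abaabba'
  #5 SA[5]=15  'ababaabba'
  #6 SA[6]=7  'abababbbababaabba'
  #7 SA[7]=9  'ababbbababaabba'
  #8 SA[8]=20  'abba'
  #9 SA[9]=3  'abbaabababbbababaabba'
  #10 SA[10]=11  'abbbababaabba'
  #11 SA[11]=22  'ba'
  #12 SA[12]=5  'baabababbbababaabba'
  #13 SA[13]=18  'baabba'
  #14 SA[14]=1  'baabbaabababbbababaabba'
  #15 SA[15]=16  'babaabba'
  #16 SA[16]=14  'bababaabba'
  #17 SA[17]=8  'bababbbababaabba'
  #18 SA[18]=10  'babbbababaabba'
  #19 SA[19]=21  'bba'
  #20 SA[20]=4  'bbaabababbbababaabba'
  #21 SA[21]=0  'bbaabbaabababbbababaabba'
  #22 SA[22]=13  'bbababaabba'
  #23 SA[23]=12  'bbbababaabba'

[23, 6, 19, 2, 17, 15, 7, 9, 20, 3, 11, 22, 5, 18, 1, 16, 14, 8, 10, 21, 4, 0, 13, 12]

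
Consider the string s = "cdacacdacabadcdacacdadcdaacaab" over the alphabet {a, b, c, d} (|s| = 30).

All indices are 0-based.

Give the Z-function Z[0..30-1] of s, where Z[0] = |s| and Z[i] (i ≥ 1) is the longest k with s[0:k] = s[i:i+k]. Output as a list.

[30, 0, 0, 1, 0, 5, 0, 0, 1, 0, 0, 0, 0, 8, 0, 0, 1, 0, 3, 0, 0, 0, 3, 0, 0, 0, 1, 0, 0, 0]

Z[0]=30
i=1: fresh scan; Z[1]=0
i=2: fresh scan; Z[2]=0
i=3: fresh scan; Z[3]=1 extend→box=[3,4)
i=4: fresh scan; Z[4]=0
i=5: fresh scan; Z[5]=5 extend→box=[5,10)
i=6: min(r-i=4, Z[1]=0)=0; Z[6]=0
i=7: min(r-i=3, Z[2]=0)=0; Z[7]=0
i=8: min(r-i=2, Z[3]=1)=1; Z[8]=1
i=9: min(r-i=1, Z[4]=0)=0; Z[9]=0
i=10: fresh scan; Z[10]=0
i=11: fresh scan; Z[11]=0
i=12: fresh scan; Z[12]=0
i=13: fresh scan; Z[13]=8 extend→box=[13,21)
i=14: min(r-i=7, Z[1]=0)=0; Z[14]=0
i=15: min(r-i=6, Z[2]=0)=0; Z[15]=0
i=16: min(r-i=5, Z[3]=1)=1; Z[16]=1
i=17: min(r-i=4, Z[4]=0)=0; Z[17]=0
i=18: min(r-i=3, Z[5]=5)=3; Z[18]=3
i=19: min(r-i=2, Z[6]=0)=0; Z[19]=0
i=20: min(r-i=1, Z[7]=0)=0; Z[20]=0
i=21: fresh scan; Z[21]=0
i=22: fresh scan; Z[22]=3 extend→box=[22,25)
i=23: min(r-i=2, Z[1]=0)=0; Z[23]=0
i=24: min(r-i=1, Z[2]=0)=0; Z[24]=0
i=25: fresh scan; Z[25]=0
i=26: fresh scan; Z[26]=1 extend→box=[26,27)
i=27: fresh scan; Z[27]=0
i=28: fresh scan; Z[28]=0
i=29: fresh scan; Z[29]=0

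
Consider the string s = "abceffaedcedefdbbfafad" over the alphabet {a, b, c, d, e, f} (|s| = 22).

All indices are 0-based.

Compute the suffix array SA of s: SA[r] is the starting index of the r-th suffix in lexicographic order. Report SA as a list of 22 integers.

[0, 20, 6, 18, 15, 1, 16, 9, 2, 21, 14, 8, 11, 7, 10, 12, 3, 19, 5, 17, 13, 4]

rank | idx | suffix
   0 |   0 | abceffaedcedefdbbfafad
   1 |  20 | ad
   2 |   6 | aedcedefdbbfafad
   3 |  18 | afad
   4 |  15 | bbfafad
   5 |   1 | bceffaedcedefdbbfafad
   6 |  16 | bfafad
   7 |   9 | cedefdbbfafad
   8 |   2 | ceffaedcedefdbbfafad
   9 |  21 | d
  10 |  14 | dbbfafad
  11 |   8 | dcedefdbbfafad
  12 |  11 | defdbbfafad
  13 |   7 | edcedefdbbfafad
  14 |  10 | edefdbbfafad
  15 |  12 | efdbbfafad
  16 |   3 | effaedcedefdbbfafad
  17 |  19 | fad
  18 |   5 | faedcedefdbbfafad
  19 |  17 | fafad
  20 |  13 | fdbbfafad
  21 |   4 | ffaedcedefdbbfafad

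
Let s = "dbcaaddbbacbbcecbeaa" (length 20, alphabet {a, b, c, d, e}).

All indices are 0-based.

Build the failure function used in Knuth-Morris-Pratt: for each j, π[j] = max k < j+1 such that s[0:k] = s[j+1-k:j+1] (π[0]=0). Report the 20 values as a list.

π[0] = 0
j=1 s[j]='b': π[1]=0 (border '')
j=2 s[j]='c': π[2]=0 (border '')
j=3 s[j]='a': π[3]=0 (border '')
j=4 s[j]='a': π[4]=0 (border '')
j=5 s[j]='d': π[5]=1 (border 'd')
j=6 s[j]='d': k: 1→0; π[6]=1 (border 'd')
j=7 s[j]='b': π[7]=2 (border 'db')
j=8 s[j]='b': k: 2→0; π[8]=0 (border '')
j=9 s[j]='a': π[9]=0 (border '')
j=10 s[j]='c': π[10]=0 (border '')
j=11 s[j]='b': π[11]=0 (border '')
j=12 s[j]='b': π[12]=0 (border '')
j=13 s[j]='c': π[13]=0 (border '')
j=14 s[j]='e': π[14]=0 (border '')
j=15 s[j]='c': π[15]=0 (border '')
j=16 s[j]='b': π[16]=0 (border '')
j=17 s[j]='e': π[17]=0 (border '')
j=18 s[j]='a': π[18]=0 (border '')
j=19 s[j]='a': π[19]=0 (border '')

[0, 0, 0, 0, 0, 1, 1, 2, 0, 0, 0, 0, 0, 0, 0, 0, 0, 0, 0, 0]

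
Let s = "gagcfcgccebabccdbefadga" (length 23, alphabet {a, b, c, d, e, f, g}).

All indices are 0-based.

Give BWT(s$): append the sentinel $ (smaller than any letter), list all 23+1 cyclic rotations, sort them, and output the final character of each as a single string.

agbfgeadbgccgfcacbecd$ca

rank  rotation                  last
    0  $gagcfcgccebabccdbefadga  a
    1  a$gagcfcgccebabccdbefadg  g
    2  abccdbefadga$gagcfcgcceb  b
    3  adga$gagcfcgccebabccdbef  f
    4  agcfcgccebabccdbefadga$g  g
    5  babccdbefadga$gagcfcgcce  e
    6  bccdbefadga$gagcfcgcceba  a
    7  befadga$gagcfcgccebabccd  d
    8  ccdbefadga$gagcfcgccebab  b
    9  ccebabccdbefadga$gagcfcg  g
   10  cdbefadga$gagcfcgccebabc  c
   11  cebabccdbefadga$gagcfcgc  c
   12  cfcgccebabccdbefadga$gag  g
   13  cgccebabccdbefadga$gagcf  f
   14  dbefadga$gagcfcgccebabcc  c
   15  dga$gagcfcgccebabccdbefa  a
   16  ebabccdbefadga$gagcfcgcc  c
   17  efadga$gagcfcgccebabccdb  b
   18  fadga$gagcfcgccebabccdbe  e
   19  fcgccebabccdbefadga$gagc  c
   20  ga$gagcfcgccebabccdbefad  d
   21  gagcfcgccebabccdbefadga$  $
   22  gccebabccdbefadga$gagcfc  c
   23  gcfcgccebabccdbefadga$ga  a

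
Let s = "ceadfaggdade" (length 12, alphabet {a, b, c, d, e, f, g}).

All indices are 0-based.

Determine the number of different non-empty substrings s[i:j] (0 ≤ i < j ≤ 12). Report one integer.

sorted suffixes:
  #0 SA[0]=9  'ade'
  #1 SA[1]=2  'adfaggdade'
  #2 SA[2]=5  'aggdade'
  #3 SA[3]=0  'ceadfaggdade'
  #4 SA[4]=8  'dade'
  #5 SA[5]=10  'de'
  #6 SA[6]=3  'dfaggdade'
  #7 SA[7]=11  'e'
  #8 SA[8]=1  'eadfaggdade'
  #9 SA[9]=4  'faggdade'
  #10 SA[10]=7  'gdade'
  #11 SA[11]=6  'ggdade'

SA = [9, 2, 5, 0, 8, 10, 3, 11, 1, 4, 7, 6]
rank  pair      lcp
   1  s[9:],s[2:]  2  'ad'
   2  s[2:],s[5:]  1  'a'
   3  s[5:],s[0:]  0  ''
   4  s[0:],s[8:]  0  ''
   5  s[8:],s[10:]  1  'd'
   6  s[10:],s[3:]  1  'd'
   7  s[3:],s[11:]  0  ''
   8  s[11:],s[1:]  1  'e'
   9  s[1:],s[4:]  0  ''
  10  s[4:],s[7:]  0  ''
  11  s[7:],s[6:]  1  'g'

n(n+1)/2 = 12·13/2 = 78
Σ LCP = 0 + 2 + 1 + 0 + 0 + 1 + 1 + 0 + 1 + 0 + 0 + 1 = 7
distinct = 78 − 7 = 71

71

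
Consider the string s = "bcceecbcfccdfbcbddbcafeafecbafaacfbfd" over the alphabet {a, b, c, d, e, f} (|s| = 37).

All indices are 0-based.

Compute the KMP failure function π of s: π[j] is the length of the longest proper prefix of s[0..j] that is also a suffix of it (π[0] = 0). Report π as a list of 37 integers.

[0, 0, 0, 0, 0, 0, 1, 2, 0, 0, 0, 0, 0, 1, 2, 1, 0, 0, 1, 2, 0, 0, 0, 0, 0, 0, 0, 1, 0, 0, 0, 0, 0, 0, 1, 0, 0]

π[0] = 0
j=1 s[j]='c': π[1]=0 (border '')
j=2 s[j]='c': π[2]=0 (border '')
j=3 s[j]='e': π[3]=0 (border '')
j=4 s[j]='e': π[4]=0 (border '')
j=5 s[j]='c': π[5]=0 (border '')
j=6 s[j]='b': π[6]=1 (border 'b')
j=7 s[j]='c': π[7]=2 (border 'bc')
j=8 s[j]='f': k: 2→0; π[8]=0 (border '')
j=9 s[j]='c': π[9]=0 (border '')
j=10 s[j]='c': π[10]=0 (border '')
j=11 s[j]='d': π[11]=0 (border '')
j=12 s[j]='f': π[12]=0 (border '')
j=13 s[j]='b': π[13]=1 (border 'b')
j=14 s[j]='c': π[14]=2 (border 'bc')
j=15 s[j]='b': k: 2→0; π[15]=1 (border 'b')
j=16 s[j]='d': k: 1→0; π[16]=0 (border '')
j=17 s[j]='d': π[17]=0 (border '')
j=18 s[j]='b': π[18]=1 (border 'b')
j=19 s[j]='c': π[19]=2 (border 'bc')
j=20 s[j]='a': k: 2→0; π[20]=0 (border '')
j=21 s[j]='f': π[21]=0 (border '')
j=22 s[j]='e': π[22]=0 (border '')
j=23 s[j]='a': π[23]=0 (border '')
j=24 s[j]='f': π[24]=0 (border '')
j=25 s[j]='e': π[25]=0 (border '')
j=26 s[j]='c': π[26]=0 (border '')
j=27 s[j]='b': π[27]=1 (border 'b')
j=28 s[j]='a': k: 1→0; π[28]=0 (border '')
j=29 s[j]='f': π[29]=0 (border '')
j=30 s[j]='a': π[30]=0 (border '')
j=31 s[j]='a': π[31]=0 (border '')
j=32 s[j]='c': π[32]=0 (border '')
j=33 s[j]='f': π[33]=0 (border '')
j=34 s[j]='b': π[34]=1 (border 'b')
j=35 s[j]='f': k: 1→0; π[35]=0 (border '')
j=36 s[j]='d': π[36]=0 (border '')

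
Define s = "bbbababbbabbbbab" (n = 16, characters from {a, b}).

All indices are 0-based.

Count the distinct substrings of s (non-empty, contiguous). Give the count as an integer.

rank→(start, suffix):
  0 → (14, 'ab')
  1 → (3, 'ababbbabbbbab')
  2 → (5, 'abbbabbbbab')
  3 → (9, 'abbbbab')
  4 → (15, 'b')
  5 → (13, 'bab')
  6 → (2, 'bababbbabbbbab')
  7 → (4, 'babbbabbbbab')
  8 → (8, 'babbbbab')
  9 → (12, 'bbab')
  10 → (1, 'bbababbbabbbbab')
  11 → (7, 'bbabbbbab')
  12 → (11, 'bbbab')
  13 → (0, 'bbbababbbabbbbab')
  14 → (6, 'bbbabbbbab')
  15 → (10, 'bbbbab')

SA = [14, 3, 5, 9, 15, 13, 2, 4, 8, 12, 1, 7, 11, 0, 6, 10]
rank  pair      lcp
   1  s[14:],s[3:]  2  'ab'
   2  s[3:],s[5:]  2  'ab'
   3  s[5:],s[9:]  4  'abbb'
   4  s[9:],s[15:]  0  ''
   5  s[15:],s[13:]  1  'b'
   6  s[13:],s[2:]  3  'bab'
   7  s[2:],s[4:]  3  'bab'
   8  s[4:],s[8:]  5  'babbb'
   9  s[8:],s[12:]  1  'b'
  10  s[12:],s[1:]  4  'bbab'
  11  s[1:],s[7:]  4  'bbab'
  12  s[7:],s[11:]  2  'bb'
  13  s[11:],s[0:]  5  'bbbab'
  14  s[0:],s[6:]  5  'bbbab'
  15  s[6:],s[10:]  3  'bbb'

n(n+1)/2 = 16·17/2 = 136
Σ LCP = 0 + 2 + 2 + 4 + 0 + 1 + 3 + 3 + 5 + 1 + 4 + 4 + 2 + 5 + 5 + 3 = 44
distinct = 136 − 44 = 92

92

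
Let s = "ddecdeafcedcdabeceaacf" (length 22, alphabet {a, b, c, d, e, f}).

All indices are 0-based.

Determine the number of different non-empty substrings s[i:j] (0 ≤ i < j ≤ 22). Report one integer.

rank | idx | suffix
   0 |  18 | aacf
   1 |  13 | abeceaacf
   2 |  19 | acf
   3 |   6 | afcedcdabeceaacf
   4 |  14 | beceaacf
   5 |  11 | cdabeceaacf
   6 |   3 | cdeafcedcdabeceaacf
   7 |  16 | ceaacf
   8 |   8 | cedcdabeceaacf
   9 |  20 | cf
  10 |  12 | dabeceaacf
  11 |  10 | dcdabeceaacf
  12 |   0 | ddecdeafcedcdabeceaacf
  13 |   4 | deafcedcdabeceaacf
  14 |   1 | decdeafcedcdabeceaacf
  15 |  17 | eaacf
  16 |   5 | eafcedcdabeceaacf
  17 |   2 | ecdeafcedcdabeceaacf
  18 |  15 | eceaacf
  19 |   9 | edcdabeceaacf
  20 |  21 | f
  21 |   7 | fcedcdabeceaacf

SA = [18, 13, 19, 6, 14, 11, 3, 16, 8, 20, 12, 10, 0, 4, 1, 17, 5, 2, 15, 9, 21, 7]
i: (SA[i-1],SA[i]) lcp shared
  1: (18,13) 1 'a'
  2: (13,19) 1 'a'
  3: (19,6) 1 'a'
  4: (6,14) 0 ''
  5: (14,11) 0 ''
  6: (11,3) 2 'cd'
  7: (3,16) 1 'c'
  8: (16,8) 2 'ce'
  9: (8,20) 1 'c'
  10: (20,12) 0 ''
  11: (12,10) 1 'd'
  12: (10,0) 1 'd'
  13: (0,4) 1 'd'
  14: (4,1) 2 'de'
  15: (1,17) 0 ''
  16: (17,5) 2 'ea'
  17: (5,2) 1 'e'
  18: (2,15) 2 'ec'
  19: (15,9) 1 'e'
  20: (9,21) 0 ''
  21: (21,7) 1 'f'

n(n+1)/2 = 22·23/2 = 253
Σ LCP = 0 + 1 + 1 + 1 + 0 + 0 + 2 + 1 + 2 + 1 + 0 + 1 + 1 + 1 + 2 + 0 + 2 + 1 + 2 + 1 + 0 + 1 = 21
distinct = 253 − 21 = 232

232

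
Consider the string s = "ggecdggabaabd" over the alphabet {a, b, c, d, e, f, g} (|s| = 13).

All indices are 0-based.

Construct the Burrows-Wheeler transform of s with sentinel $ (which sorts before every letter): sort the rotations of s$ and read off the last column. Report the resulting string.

dbgaaaebcgggd$

rank  rotation        last
    0  $ggecdggabaabd  d
    1  aabd$ggecdggab  b
    2  abaabd$ggecdgg  g
    3  abd$ggecdggaba  a
    4  baabd$ggecdgga  a
    5  bd$ggecdggabaa  a
    6  cdggabaabd$gge  e
    7  d$ggecdggabaab  b
    8  dggabaabd$ggec  c
    9  ecdggabaabd$gg  g
   10  gabaabd$ggecdg  g
   11  gecdggabaabd$g  g
   12  ggabaabd$ggecd  d
   13  ggecdggabaabd$  $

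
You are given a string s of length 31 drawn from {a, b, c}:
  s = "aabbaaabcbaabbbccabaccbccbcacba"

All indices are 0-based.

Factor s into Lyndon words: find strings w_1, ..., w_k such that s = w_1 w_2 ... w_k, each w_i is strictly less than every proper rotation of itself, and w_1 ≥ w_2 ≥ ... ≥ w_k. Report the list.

emit factor 1: 'aabb' (i=0, period=4)
emit factor 2: 'aaabcbaabbbccabaccbccbcacb' (i=4, period=26)
emit factor 3: 'a' (i=30, period=1)

["aabb", "aaabcbaabbbccabaccbccbcacb", "a"]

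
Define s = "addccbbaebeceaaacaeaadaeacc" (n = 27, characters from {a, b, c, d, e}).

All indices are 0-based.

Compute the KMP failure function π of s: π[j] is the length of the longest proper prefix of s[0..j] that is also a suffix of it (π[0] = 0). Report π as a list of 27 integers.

π[0] = 0
j=1 s[j]='d': π[1]=0 (border '')
j=2 s[j]='d': π[2]=0 (border '')
j=3 s[j]='c': π[3]=0 (border '')
j=4 s[j]='c': π[4]=0 (border '')
j=5 s[j]='b': π[5]=0 (border '')
j=6 s[j]='b': π[6]=0 (border '')
j=7 s[j]='a': π[7]=1 (border 'a')
j=8 s[j]='e': k: 1→0; π[8]=0 (border '')
j=9 s[j]='b': π[9]=0 (border '')
j=10 s[j]='e': π[10]=0 (border '')
j=11 s[j]='c': π[11]=0 (border '')
j=12 s[j]='e': π[12]=0 (border '')
j=13 s[j]='a': π[13]=1 (border 'a')
j=14 s[j]='a': k: 1→0; π[14]=1 (border 'a')
j=15 s[j]='a': k: 1→0; π[15]=1 (border 'a')
j=16 s[j]='c': k: 1→0; π[16]=0 (border '')
j=17 s[j]='a': π[17]=1 (border 'a')
j=18 s[j]='e': k: 1→0; π[18]=0 (border '')
j=19 s[j]='a': π[19]=1 (border 'a')
j=20 s[j]='a': k: 1→0; π[20]=1 (border 'a')
j=21 s[j]='d': π[21]=2 (border 'ad')
j=22 s[j]='a': k: 2→0; π[22]=1 (border 'a')
j=23 s[j]='e': k: 1→0; π[23]=0 (border '')
j=24 s[j]='a': π[24]=1 (border 'a')
j=25 s[j]='c': k: 1→0; π[25]=0 (border '')
j=26 s[j]='c': π[26]=0 (border '')

[0, 0, 0, 0, 0, 0, 0, 1, 0, 0, 0, 0, 0, 1, 1, 1, 0, 1, 0, 1, 1, 2, 1, 0, 1, 0, 0]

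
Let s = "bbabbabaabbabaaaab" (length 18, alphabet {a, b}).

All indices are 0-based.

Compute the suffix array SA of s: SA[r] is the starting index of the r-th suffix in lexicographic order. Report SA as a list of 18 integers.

rank | idx | suffix
   0 |  13 | aaaab
   1 |  14 | aaab
   2 |  15 | aab
   3 |   7 | aabbabaaaab
   4 |  16 | ab
   5 |  11 | abaaaab
   6 |   5 | abaabbabaaaab
   7 |   8 | abbabaaaab
   8 |   2 | abbabaabbabaaaab
   9 |  17 | b
  10 |  12 | baaaab
  11 |   6 | baabbabaaaab
  12 |  10 | babaaaab
  13 |   4 | babaabbabaaaab
  14 |   1 | babbabaabbabaaaab
  15 |   9 | bbabaaaab
  16 |   3 | bbabaabbabaaaab
  17 |   0 | bbabbabaabbabaaaab

[13, 14, 15, 7, 16, 11, 5, 8, 2, 17, 12, 6, 10, 4, 1, 9, 3, 0]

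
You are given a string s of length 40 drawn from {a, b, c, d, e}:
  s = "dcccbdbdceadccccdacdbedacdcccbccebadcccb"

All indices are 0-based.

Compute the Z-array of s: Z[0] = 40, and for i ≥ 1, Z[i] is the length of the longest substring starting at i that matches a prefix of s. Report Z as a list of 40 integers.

[40, 0, 0, 0, 0, 1, 0, 2, 0, 0, 0, 4, 0, 0, 0, 0, 1, 0, 0, 1, 0, 0, 1, 0, 0, 5, 0, 0, 0, 0, 0, 0, 0, 0, 0, 5, 0, 0, 0, 0]

Z[0]=40
i=1: outside box; Z[1]=0
i=2: outside box; Z[2]=0
i=3: outside box; Z[3]=0
i=4: outside box; Z[4]=0
i=5: outside box; Z[5]=1 extend→box=[5,6)
i=6: outside box; Z[6]=0
i=7: outside box; Z[7]=2 extend→box=[7,9)
i=8: min(r-i=1, Z[1]=0)=0; Z[8]=0
i=9: outside box; Z[9]=0
i=10: outside box; Z[10]=0
i=11: outside box; Z[11]=4 extend→box=[11,15)
i=12: min(r-i=3, Z[1]=0)=0; Z[12]=0
i=13: min(r-i=2, Z[2]=0)=0; Z[13]=0
i=14: min(r-i=1, Z[3]=0)=0; Z[14]=0
i=15: outside box; Z[15]=0
i=16: outside box; Z[16]=1 extend→box=[16,17)
i=17: outside box; Z[17]=0
i=18: outside box; Z[18]=0
i=19: outside box; Z[19]=1 extend→box=[19,20)
i=20: outside box; Z[20]=0
i=21: outside box; Z[21]=0
i=22: outside box; Z[22]=1 extend→box=[22,23)
i=23: outside box; Z[23]=0
i=24: outside box; Z[24]=0
i=25: outside box; Z[25]=5 extend→box=[25,30)
i=26: min(r-i=4, Z[1]=0)=0; Z[26]=0
i=27: min(r-i=3, Z[2]=0)=0; Z[27]=0
i=28: min(r-i=2, Z[3]=0)=0; Z[28]=0
i=29: min(r-i=1, Z[4]=0)=0; Z[29]=0
i=30: outside box; Z[30]=0
i=31: outside box; Z[31]=0
i=32: outside box; Z[32]=0
i=33: outside box; Z[33]=0
i=34: outside box; Z[34]=0
i=35: outside box; Z[35]=5 extend→box=[35,40)
i=36: min(r-i=4, Z[1]=0)=0; Z[36]=0
i=37: min(r-i=3, Z[2]=0)=0; Z[37]=0
i=38: min(r-i=2, Z[3]=0)=0; Z[38]=0
i=39: min(r-i=1, Z[4]=0)=0; Z[39]=0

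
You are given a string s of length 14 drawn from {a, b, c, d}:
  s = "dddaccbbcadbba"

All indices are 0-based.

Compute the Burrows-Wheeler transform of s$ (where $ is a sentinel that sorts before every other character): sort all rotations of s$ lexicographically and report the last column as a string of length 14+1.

abdcbdcbbcadad$

rank  rotation         last
    0  $dddaccbbcadbba  a
    1  a$dddaccbbcadbb  b
    2  accbbcadbba$ddd  d
    3  adbba$dddaccbbc  c
    4  ba$dddaccbbcadb  b
    5  bba$dddaccbbcad  d
    6  bbcadbba$dddacc  c
    7  bcadbba$dddaccb  b
    8  cadbba$dddaccbb  b
    9  cbbcadbba$dddac  c
   10  ccbbcadbba$ddda  a
   11  daccbbcadbba$dd  d
   12  dbba$dddaccbbca  a
   13  ddaccbbcadbba$d  d
   14  dddaccbbcadbba$  $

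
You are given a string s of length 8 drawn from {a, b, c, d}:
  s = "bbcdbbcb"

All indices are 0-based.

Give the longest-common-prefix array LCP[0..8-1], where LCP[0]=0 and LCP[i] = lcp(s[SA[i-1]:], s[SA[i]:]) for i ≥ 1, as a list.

rank→(start, suffix):
  0 → (7, 'b')
  1 → (4, 'bbcb')
  2 → (0, 'bbcdbbcb')
  3 → (5, 'bcb')
  4 → (1, 'bcdbbcb')
  5 → (6, 'cb')
  6 → (2, 'cdbbcb')
  7 → (3, 'dbbcb')

SA = [7, 4, 0, 5, 1, 6, 2, 3]
rank  pair      lcp
   1  s[7:],s[4:]  1  'b'
   2  s[4:],s[0:]  3  'bbc'
   3  s[0:],s[5:]  1  'b'
   4  s[5:],s[1:]  2  'bc'
   5  s[1:],s[6:]  0  ''
   6  s[6:],s[2:]  1  'c'
   7  s[2:],s[3:]  0  ''

[0, 1, 3, 1, 2, 0, 1, 0]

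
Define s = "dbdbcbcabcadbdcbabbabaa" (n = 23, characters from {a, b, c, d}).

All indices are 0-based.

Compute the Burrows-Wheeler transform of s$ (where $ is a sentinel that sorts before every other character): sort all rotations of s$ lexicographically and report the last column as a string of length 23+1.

aabbbccabcacadddbbdbb$ab

rank  rotation                  last
    0  $dbdbcbcabcadbdcbabbabaa  a
    1  a$dbdbcbcabcadbdcbabbaba  a
    2  aa$dbdbcbcabcadbdcbabbab  b
    3  abaa$dbdbcbcabcadbdcbabb  b
    4  abbabaa$dbdbcbcabcadbdcb  b
    5  abcadbdcbabbabaa$dbdbcbc  c
    6  adbdcbabbabaa$dbdbcbcabc  c
    7  baa$dbdbcbcabcadbdcbabba  a
    8  babaa$dbdbcbcabcadbdcbab  b
    9  babbabaa$dbdbcbcabcadbdc  c
   10  bbabaa$dbdbcbcabcadbdcba  a
   11  bcabcadbdcbabbabaa$dbdbc  c
   12  bcadbdcbabbabaa$dbdbcbca  a
   13  bcbcabcadbdcbabbabaa$dbd  d
   14  bdbcbcabcadbdcbabbabaa$d  d
   15  bdcbabbabaa$dbdbcbcabcad  d
   16  cabcadbdcbabbabaa$dbdbcb  b
   17  cadbdcbabbabaa$dbdbcbcab  b
   18  cbabbabaa$dbdbcbcabcadbd  d
   19  cbcabcadbdcbabbabaa$dbdb  b
   20  dbcbcabcadbdcbabbabaa$db  b
   21  dbdbcbcabcadbdcbabbabaa$  $
   22  dbdcbabbabaa$dbdbcbcabca  a
   23  dcbabbabaa$dbdbcbcabcadb  b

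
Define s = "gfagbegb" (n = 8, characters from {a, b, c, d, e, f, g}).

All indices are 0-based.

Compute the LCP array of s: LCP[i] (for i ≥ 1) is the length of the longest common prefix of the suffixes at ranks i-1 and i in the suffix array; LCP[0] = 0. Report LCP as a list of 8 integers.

rank | idx | suffix
   0 |   2 | agbegb
   1 |   7 | b
   2 |   4 | begb
   3 |   5 | egb
   4 |   1 | fagbegb
   5 |   6 | gb
   6 |   3 | gbegb
   7 |   0 | gfagbegb

SA = [2, 7, 4, 5, 1, 6, 3, 0]
rank  pair      lcp
   1  s[2:],s[7:]  0  ''
   2  s[7:],s[4:]  1  'b'
   3  s[4:],s[5:]  0  ''
   4  s[5:],s[1:]  0  ''
   5  s[1:],s[6:]  0  ''
   6  s[6:],s[3:]  2  'gb'
   7  s[3:],s[0:]  1  'g'

[0, 0, 1, 0, 0, 0, 2, 1]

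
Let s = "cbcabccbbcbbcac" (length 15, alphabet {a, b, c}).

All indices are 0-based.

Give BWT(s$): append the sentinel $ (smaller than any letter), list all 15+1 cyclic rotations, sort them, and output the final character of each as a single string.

rank  rotation          last
    0  $cbcabccbbcbbcac  c
    1  abccbbcbbcac$cbc  c
    2  ac$cbcabccbbcbbc  c
    3  bbcac$cbcabccbbc  c
    4  bbcbbcac$cbcabcc  c
    5  bcabccbbcbbcac$c  c
    6  bcac$cbcabccbbcb  b
    7  bcbbcac$cbcabccb  b
    8  bccbbcbbcac$cbca  a
    9  c$cbcabccbbcbbca  a
   10  cabccbbcbbcac$cb  b
   11  cac$cbcabccbbcbb  b
   12  cbbcac$cbcabccbb  b
   13  cbbcbbcac$cbcabc  c
   14  cbcabccbbcbbcac$  $
   15  ccbbcbbcac$cbcab  b

ccccccbbaabbbc$b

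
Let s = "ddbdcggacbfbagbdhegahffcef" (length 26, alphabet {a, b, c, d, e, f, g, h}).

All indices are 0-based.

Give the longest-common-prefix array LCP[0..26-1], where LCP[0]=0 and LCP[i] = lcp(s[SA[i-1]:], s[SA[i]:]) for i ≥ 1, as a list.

[0, 1, 1, 0, 1, 2, 1, 0, 1, 1, 0, 1, 1, 1, 0, 1, 0, 1, 1, 1, 0, 2, 1, 1, 0, 1]

sorted suffixes:
  #0 SA[0]=7  'acbfbagbdhegahffcef'
  #1 SA[1]=12  'agbdhegahffcef'
  #2 SA[2]=19  'ahffcef'
  #3 SA[3]=11  'bagbdhegahffcef'
  #4 SA[4]=2  'bdcggacbfbagbdhegahffcef'
  #5 SA[5]=14  'bdhegahffcef'
  #6 SA[6]=9  'bfbagbdhegahffcef'
  #7 SA[7]=8  'cbfbagbdhegahffcef'
  #8 SA[8]=23  'cef'
  #9 SA[9]=4  'cggacbfbagbdhegahffcef'
  #10 SA[10]=1  'dbdcggacbfbagbdhegahffcef'
  #11 SA[11]=3  'dcggacbfbagbdhegahffcef'
  #12 SA[12]=0  'ddbdcggacbfbagbdhegahffcef'
  #13 SA[13]=15  'dhegahffcef'
  #14 SA[14]=24  'ef'
  #15 SA[15]=17  'egahffcef'
  #16 SA[16]=25  'f'
  #17 SA[17]=10  'fbagbdhegahffcef'
  #18 SA[18]=22  'fcef'
  #19 SA[19]=21  'ffcef'
  #20 SA[20]=6  'gacbfbagbdhegahffcef'
  #21 SA[21]=18  'gahffcef'
  #22 SA[22]=13  'gbdhegahffcef'
  #23 SA[23]=5  'ggacbfbagbdhegahffcef'
  #24 SA[24]=16  'hegahffcef'
  #25 SA[25]=20  'hffcef'

SA = [7, 12, 19, 11, 2, 14, 9, 8, 23, 4, 1, 3, 0, 15, 24, 17, 25, 10, 22, 21, 6, 18, 13, 5, 16, 20]
rank  pair      lcp
   1  s[7:],s[12:]  1  'a'
   2  s[12:],s[19:]  1  'a'
   3  s[19:],s[11:]  0  ''
   4  s[11:],s[2:]  1  'b'
   5  s[2:],s[14:]  2  'bd'
   6  s[14:],s[9:]  1  'b'
   7  s[9:],s[8:]  0  ''
   8  s[8:],s[23:]  1  'c'
   9  s[23:],s[4:]  1  'c'
  10  s[4:],s[1:]  0  ''
  11  s[1:],s[3:]  1  'd'
  12  s[3:],s[0:]  1  'd'
  13  s[0:],s[15:]  1  'd'
  14  s[15:],s[24:]  0  ''
  15  s[24:],s[17:]  1  'e'
  16  s[17:],s[25:]  0  ''
  17  s[25:],s[10:]  1  'f'
  18  s[10:],s[22:]  1  'f'
  19  s[22:],s[21:]  1  'f'
  20  s[21:],s[6:]  0  ''
  21  s[6:],s[18:]  2  'ga'
  22  s[18:],s[13:]  1  'g'
  23  s[13:],s[5:]  1  'g'
  24  s[5:],s[16:]  0  ''
  25  s[16:],s[20:]  1  'h'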